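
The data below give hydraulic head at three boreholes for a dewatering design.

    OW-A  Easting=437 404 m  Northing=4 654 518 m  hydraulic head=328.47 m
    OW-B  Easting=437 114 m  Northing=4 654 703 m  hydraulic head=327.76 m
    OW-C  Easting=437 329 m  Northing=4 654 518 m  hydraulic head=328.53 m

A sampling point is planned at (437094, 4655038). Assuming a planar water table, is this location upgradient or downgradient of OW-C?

downgradient

With h = a·x + b·y + c and OW-A as origin, the differences give:
  (-290)·a + 185·b = -0.71
  (-75)·a + 0·b = +0.06
Eliminate b (×0 and ×185, subtract): 13875·a = -11.100 → a = ∂h/∂x = -0.0008000
Back-substitute: b = ∂h/∂y = -0.005092.
Head at (437094, 4655038) = 328.47 + (-0.0008000)·(-310) + (-0.005092)·(520) = 326.07 m.
That is lower than the 328.53 m at OW-C, so the point is downgradient.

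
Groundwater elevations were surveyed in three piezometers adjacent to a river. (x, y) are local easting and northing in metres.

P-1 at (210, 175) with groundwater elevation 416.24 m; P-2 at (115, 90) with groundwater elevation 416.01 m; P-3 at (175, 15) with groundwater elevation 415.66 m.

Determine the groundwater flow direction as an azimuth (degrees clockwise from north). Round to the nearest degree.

Taking P-1 as reference: P-2−P-1 = (-95, -85, -0.23); P-3−P-1 = (-35, -160, -0.58).
Solve a·Δx + b·Δy = Δh: det = (-95)·(-160) − (-35)·(-85) = 12225.
∂h/∂x = [(-0.23)·(-160) − (-0.58)·(-85)] / 12225 = -0.001022
∂h/∂y = [(-95)·(-0.58) − (-35)·(-0.23)] / 12225 = +0.003849
Flow direction (−∇h) has components (+0.001022 E, -0.003849 N).
Azimuth = atan2(E, N) = atan2(+0.001022, -0.003849) = 165.1° ≈ 165°.

165°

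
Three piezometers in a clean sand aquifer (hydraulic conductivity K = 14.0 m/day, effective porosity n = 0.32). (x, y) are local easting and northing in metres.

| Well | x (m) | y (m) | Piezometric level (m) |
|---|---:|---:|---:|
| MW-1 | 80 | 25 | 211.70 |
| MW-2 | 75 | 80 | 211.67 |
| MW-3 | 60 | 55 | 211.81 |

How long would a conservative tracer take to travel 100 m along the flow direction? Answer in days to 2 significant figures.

With h = a·x + b·y + c and MW-1 as origin, the differences give:
  (-5)·a + 55·b = -0.03
  (-20)·a + 30·b = +0.11
Eliminate b (×30 and ×55, subtract): 950·a = -6.950 → a = ∂h/∂x = -0.007316
Back-substitute: b = ∂h/∂y = -0.001211.
|∇h| = √(-0.007316² + -0.001211²) = 0.007416
Seepage velocity v = K·i/n = 14.0 × 0.007416 / 0.32 = 0.3245 m/day.
t = 100 / 0.3245 = 308.2 days.

310 days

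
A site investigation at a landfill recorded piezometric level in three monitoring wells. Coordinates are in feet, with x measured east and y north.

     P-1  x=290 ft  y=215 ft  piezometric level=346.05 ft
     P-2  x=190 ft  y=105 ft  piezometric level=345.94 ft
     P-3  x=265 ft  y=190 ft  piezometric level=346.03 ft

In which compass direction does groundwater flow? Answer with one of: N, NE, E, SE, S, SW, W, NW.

Taking P-1 as reference: P-2−P-1 = (-100, -110, -0.11); P-3−P-1 = (-25, -25, -0.02).
Solve a·Δx + b·Δy = Δh: det = (-100)·(-25) − (-25)·(-110) = -250.
∂h/∂x = [(-0.11)·(-25) − (-0.02)·(-110)] / -250 = -0.002200
∂h/∂y = [(-100)·(-0.02) − (-25)·(-0.11)] / -250 = +0.003000
Flow = −∇h = (+0.002200 east, -0.003000 north), which points southeast.

SE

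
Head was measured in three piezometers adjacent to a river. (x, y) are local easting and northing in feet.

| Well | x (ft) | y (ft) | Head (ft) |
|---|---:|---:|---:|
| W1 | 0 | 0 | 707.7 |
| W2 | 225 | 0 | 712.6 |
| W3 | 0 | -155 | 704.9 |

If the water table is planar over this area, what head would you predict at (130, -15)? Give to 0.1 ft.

∂h/∂x = (712.6 − 707.7) / (225 − 0) = +0.02178
∂h/∂y = (704.9 − 707.7) / (-155 − 0) = +0.01806
h(130, -15) = 707.7 + (+0.02178)·(130) + (+0.01806)·(-15) = 707.7 +2.831 -0.271 = 710.260 ft.

710.3 ft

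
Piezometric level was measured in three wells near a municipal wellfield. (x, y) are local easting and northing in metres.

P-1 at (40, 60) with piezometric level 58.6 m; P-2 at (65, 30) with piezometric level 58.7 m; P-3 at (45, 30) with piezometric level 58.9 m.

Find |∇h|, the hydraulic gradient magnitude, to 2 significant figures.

Taking P-1 as reference: P-2−P-1 = (25, -30, +0.1); P-3−P-1 = (5, -30, +0.3).
Solve a·Δx + b·Δy = Δh: det = 25·(-30) − 5·(-30) = -600.
∂h/∂x = [(+0.1)·(-30) − (+0.3)·(-30)] / -600 = -0.010000
∂h/∂y = [25·(+0.3) − 5·(+0.1)] / -600 = -0.01167
|∇h| = √(-0.010000² + -0.01167²) = 0.01537

0.015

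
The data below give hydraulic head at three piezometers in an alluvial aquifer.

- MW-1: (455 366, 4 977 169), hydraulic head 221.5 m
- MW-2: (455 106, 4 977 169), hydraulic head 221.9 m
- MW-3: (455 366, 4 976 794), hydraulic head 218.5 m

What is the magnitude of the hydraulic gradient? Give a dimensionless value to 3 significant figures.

0.00815

∂h/∂x = (221.9 − 221.5) / (455106 − 455366) = -0.001538
∂h/∂y = (218.5 − 221.5) / (4976794 − 4977169) = +0.008000
|∇h| = √(-0.001538² + 0.008000²) = 0.008146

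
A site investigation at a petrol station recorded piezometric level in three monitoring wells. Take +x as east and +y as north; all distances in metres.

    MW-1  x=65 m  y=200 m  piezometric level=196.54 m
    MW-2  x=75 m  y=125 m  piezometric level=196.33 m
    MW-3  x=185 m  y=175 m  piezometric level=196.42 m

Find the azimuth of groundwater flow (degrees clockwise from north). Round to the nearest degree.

Taking MW-1 as reference: MW-2−MW-1 = (10, -75, -0.21); MW-3−MW-1 = (120, -25, -0.12).
Determinant of the coordinate differences = 10·(-25) − 120·(-75) = 8750.
∂h/∂x = [(-0.21)·(-25) − (-0.12)·(-75)] / 8750 = -0.0004286
∂h/∂y = [10·(-0.12) − 120·(-0.21)] / 8750 = +0.002743
Flow direction (−∇h) has components (+0.0004286 E, -0.002743 N).
Azimuth = atan2(E, N) = atan2(+0.0004286, -0.002743) = 171.1° ≈ 171°.

171°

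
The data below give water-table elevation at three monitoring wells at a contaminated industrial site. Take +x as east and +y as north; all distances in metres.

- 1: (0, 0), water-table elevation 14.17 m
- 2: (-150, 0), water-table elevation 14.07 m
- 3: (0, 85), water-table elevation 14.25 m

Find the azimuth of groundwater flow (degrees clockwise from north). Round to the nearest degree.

215°

∂h/∂x = (14.07 − 14.17) / (-150 − 0) = +0.0006667
∂h/∂y = (14.25 − 14.17) / (85 − 0) = +0.0009412
Flow direction (−∇h) has components (-0.0006667 E, -0.0009412 N).
Azimuth = atan2(E, N) = atan2(-0.0006667, -0.0009412) = 215.3° ≈ 215°.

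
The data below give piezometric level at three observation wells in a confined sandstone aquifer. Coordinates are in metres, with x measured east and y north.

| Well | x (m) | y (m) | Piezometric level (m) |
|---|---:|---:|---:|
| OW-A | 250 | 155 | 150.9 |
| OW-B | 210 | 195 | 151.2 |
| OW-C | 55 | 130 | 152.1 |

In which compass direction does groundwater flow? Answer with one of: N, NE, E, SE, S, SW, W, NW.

E

Taking OW-A as reference: OW-B−OW-A = (-40, 40, +0.3); OW-C−OW-A = (-195, -25, +1.2).
Solve a·Δx + b·Δy = Δh: det = (-40)·(-25) − (-195)·40 = 8800.
∂h/∂x = [(+0.3)·(-25) − (+1.2)·40] / 8800 = -0.006307
∂h/∂y = [(-40)·(+1.2) − (-195)·(+0.3)] / 8800 = +0.001193
Flow = −∇h = (+0.006307 east, -0.001193 north), which points east.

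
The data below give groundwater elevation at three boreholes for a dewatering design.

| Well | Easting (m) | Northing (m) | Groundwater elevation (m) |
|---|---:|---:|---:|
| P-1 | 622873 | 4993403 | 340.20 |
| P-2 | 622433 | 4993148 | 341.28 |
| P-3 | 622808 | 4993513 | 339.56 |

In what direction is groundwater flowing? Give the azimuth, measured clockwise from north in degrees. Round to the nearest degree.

Three-point gradient (reference P-1): Δ to P-2 = (-440, -255, +1.08), Δ to P-3 = (-65, 110, -0.64).
∂h/∂x = +0.0006833, ∂h/∂y = -0.005414 (det = -64975).
Flow direction (−∇h) has components (-0.0006833 E, +0.005414 N).
Azimuth = atan2(E, N) = atan2(-0.0006833, +0.005414) = 352.8° ≈ 353°.

353°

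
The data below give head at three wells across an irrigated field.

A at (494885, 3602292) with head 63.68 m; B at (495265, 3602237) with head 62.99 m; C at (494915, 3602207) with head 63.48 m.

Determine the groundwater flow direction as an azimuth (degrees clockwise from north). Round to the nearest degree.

Taking A as reference: B−A = (380, -55, -0.69); C−A = (30, -85, -0.20).
Solve a·Δx + b·Δy = Δh: det = 380·(-85) − 30·(-55) = -30650.
∂h/∂x = [(-0.69)·(-85) − (-0.20)·(-55)] / -30650 = -0.001555
∂h/∂y = [380·(-0.20) − 30·(-0.69)] / -30650 = +0.001804
Flow direction (−∇h) has components (+0.001555 E, -0.001804 N).
Azimuth = atan2(E, N) = atan2(+0.001555, -0.001804) = 139.2° ≈ 139°.

139°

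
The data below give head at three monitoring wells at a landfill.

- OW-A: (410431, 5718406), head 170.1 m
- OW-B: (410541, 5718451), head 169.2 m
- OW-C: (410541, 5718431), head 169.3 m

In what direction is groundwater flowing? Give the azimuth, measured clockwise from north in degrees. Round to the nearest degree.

Three-point gradient (reference OW-A): Δ to OW-B = (110, 45, -0.9), Δ to OW-C = (110, 25, -0.8).
∂h/∂x = -0.006136, ∂h/∂y = -0.005000 (det = -2200).
Flow direction (−∇h) has components (+0.006136 E, +0.005000 N).
Azimuth = atan2(E, N) = atan2(+0.006136, +0.005000) = 50.8° ≈ 051°.

051°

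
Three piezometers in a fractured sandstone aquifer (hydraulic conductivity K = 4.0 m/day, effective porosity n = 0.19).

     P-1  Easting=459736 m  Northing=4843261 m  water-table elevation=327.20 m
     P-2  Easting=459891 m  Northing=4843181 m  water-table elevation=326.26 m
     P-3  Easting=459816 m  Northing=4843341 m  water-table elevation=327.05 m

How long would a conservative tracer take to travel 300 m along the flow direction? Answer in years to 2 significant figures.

With h = a·x + b·y + c and P-1 as origin, the differences give:
  155·a + (-80)·b = -0.94
  80·a + 80·b = -0.15
Eliminate b (×80 and ×(-80), subtract): 18800·a = -87.200 → a = ∂h/∂x = -0.004638
Back-substitute: b = ∂h/∂y = +0.002763.
|∇h| = √(-0.004638² + 0.002763²) = 0.005399
Seepage velocity v = K·i/n = 4.0 × 0.005399 / 0.19 = 0.1137 m/day.
t = 300 / 0.1137 = 2639 days = 7.23 years.

7.2 years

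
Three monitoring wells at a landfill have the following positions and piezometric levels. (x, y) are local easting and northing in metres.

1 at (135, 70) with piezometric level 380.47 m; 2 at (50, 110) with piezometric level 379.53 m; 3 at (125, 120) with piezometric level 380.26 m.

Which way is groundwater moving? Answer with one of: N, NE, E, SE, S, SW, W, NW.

Taking 1 as reference: 2−1 = (-85, 40, -0.94); 3−1 = (-10, 50, -0.21).
Determinant of the coordinate differences = (-85)·50 − (-10)·40 = -3850.
∂h/∂x = [(-0.94)·50 − (-0.21)·40] / -3850 = +0.01003
∂h/∂y = [(-85)·(-0.21) − (-10)·(-0.94)] / -3850 = -0.002195
Flow = −∇h = (-0.01003 east, +0.002195 north), which points west.

W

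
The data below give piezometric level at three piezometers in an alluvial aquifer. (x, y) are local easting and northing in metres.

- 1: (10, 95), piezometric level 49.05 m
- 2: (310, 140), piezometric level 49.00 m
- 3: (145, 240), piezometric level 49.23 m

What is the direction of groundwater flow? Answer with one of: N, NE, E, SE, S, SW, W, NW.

S

With h = a·x + b·y + c and 1 as origin, the differences give:
  300·a + 45·b = -0.05
  135·a + 145·b = +0.18
Eliminate b (×145 and ×45, subtract): 37425·a = -15.350 → a = ∂h/∂x = -0.0004102
Back-substitute: b = ∂h/∂y = +0.001623.
Flow = −∇h = (+0.0004102 east, -0.001623 north), which points south.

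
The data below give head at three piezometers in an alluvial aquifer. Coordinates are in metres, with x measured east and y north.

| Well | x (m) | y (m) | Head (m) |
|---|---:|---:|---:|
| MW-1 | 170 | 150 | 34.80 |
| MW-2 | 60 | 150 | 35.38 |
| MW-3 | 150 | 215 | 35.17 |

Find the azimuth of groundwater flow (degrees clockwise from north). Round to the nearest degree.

With h = a·x + b·y + c and MW-1 as origin, the differences give:
  (-110)·a + 0·b = +0.58
  (-20)·a + 65·b = +0.37
Eliminate b (×65 and ×0, subtract): -7150·a = 37.700 → a = ∂h/∂x = -0.005273
Back-substitute: b = ∂h/∂y = +0.004070.
Flow direction (−∇h) has components (+0.005273 E, -0.004070 N).
Azimuth = atan2(E, N) = atan2(+0.005273, -0.004070) = 127.7° ≈ 128°.

128°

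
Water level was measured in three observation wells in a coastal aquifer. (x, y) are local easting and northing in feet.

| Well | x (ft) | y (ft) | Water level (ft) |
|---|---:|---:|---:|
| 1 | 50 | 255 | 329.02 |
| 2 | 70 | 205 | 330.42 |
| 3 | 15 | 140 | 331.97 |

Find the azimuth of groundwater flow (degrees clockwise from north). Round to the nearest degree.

353°

Taking 1 as reference: 2−1 = (20, -50, +1.40); 3−1 = (-35, -115, +2.95).
Determinant of the coordinate differences = 20·(-115) − (-35)·(-50) = -4050.
∂h/∂x = [(+1.40)·(-115) − (+2.95)·(-50)] / -4050 = +0.003333
∂h/∂y = [20·(+2.95) − (-35)·(+1.40)] / -4050 = -0.02667
Flow direction (−∇h) has components (-0.003333 E, +0.02667 N).
Azimuth = atan2(E, N) = atan2(-0.003333, +0.02667) = 352.9° ≈ 353°.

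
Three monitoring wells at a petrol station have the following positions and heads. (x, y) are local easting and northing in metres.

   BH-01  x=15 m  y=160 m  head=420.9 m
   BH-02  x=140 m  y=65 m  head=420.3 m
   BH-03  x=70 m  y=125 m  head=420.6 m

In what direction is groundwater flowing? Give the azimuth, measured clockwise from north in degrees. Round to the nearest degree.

059°

Three-point gradient (reference BH-01): Δ to BH-02 = (125, -95, -0.6), Δ to BH-03 = (55, -35, -0.3).
∂h/∂x = -0.008824, ∂h/∂y = -0.005294 (det = 850).
Flow direction (−∇h) has components (+0.008824 E, +0.005294 N).
Azimuth = atan2(E, N) = atan2(+0.008824, +0.005294) = 59.0° ≈ 059°.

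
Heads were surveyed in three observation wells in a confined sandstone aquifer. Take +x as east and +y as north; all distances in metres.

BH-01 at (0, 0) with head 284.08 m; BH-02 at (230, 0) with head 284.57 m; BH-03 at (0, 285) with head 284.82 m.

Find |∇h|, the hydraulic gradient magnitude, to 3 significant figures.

0.00336

∂h/∂x = (284.57 − 284.08) / (230 − 0) = +0.002130
∂h/∂y = (284.82 − 284.08) / (285 − 0) = +0.002596
|∇h| = √(0.002130² + 0.002596²) = 0.003358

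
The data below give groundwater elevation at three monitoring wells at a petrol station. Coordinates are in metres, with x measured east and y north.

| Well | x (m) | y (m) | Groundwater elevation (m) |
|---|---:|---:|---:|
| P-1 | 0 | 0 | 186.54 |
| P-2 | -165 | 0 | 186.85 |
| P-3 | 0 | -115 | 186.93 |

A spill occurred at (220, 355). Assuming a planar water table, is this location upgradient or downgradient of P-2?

∂h/∂x = (186.85 − 186.54) / (-165 − 0) = -0.001879
∂h/∂y = (186.93 − 186.54) / (-115 − 0) = -0.003391
Head at (220, 355) = 186.54 + (-0.001879)·(220) + (-0.003391)·(355) = 184.92 m.
That is lower than the 186.85 m at P-2, so the point is downgradient.

downgradient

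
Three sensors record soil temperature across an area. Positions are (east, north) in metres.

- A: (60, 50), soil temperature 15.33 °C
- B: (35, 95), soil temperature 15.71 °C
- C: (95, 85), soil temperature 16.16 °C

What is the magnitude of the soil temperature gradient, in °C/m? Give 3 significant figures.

0.0170 °C/m

Three-point gradient (reference A): Δ to B = (-25, 45, +0.38), Δ to C = (35, 35, +0.83).
∂T/∂x = +0.009816, ∂T/∂y = +0.01390 (det = -2450).
|∇f| = √(0.009816² + 0.01390²) = 0.01702 °C/m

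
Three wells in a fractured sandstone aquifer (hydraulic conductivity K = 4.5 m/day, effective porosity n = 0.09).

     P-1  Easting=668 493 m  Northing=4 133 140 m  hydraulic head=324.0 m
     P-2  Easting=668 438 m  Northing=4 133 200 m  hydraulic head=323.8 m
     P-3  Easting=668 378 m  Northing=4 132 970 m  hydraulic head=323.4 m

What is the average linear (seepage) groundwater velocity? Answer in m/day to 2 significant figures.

With h = a·x + b·y + c and P-1 as origin, the differences give:
  (-55)·a + 60·b = -0.2
  (-115)·a + (-170)·b = -0.6
Eliminate b (×(-170) and ×60, subtract): 16250·a = 70.00 → a = ∂h/∂x = +0.004308
Back-substitute: b = ∂h/∂y = +0.0006154.
|∇h| = √(0.004308² + 0.0006154²) = 0.004352
Seepage velocity v = K·i/n = 4.5 × 0.004352 / 0.09 = 0.2176 m/day.

0.22 m/day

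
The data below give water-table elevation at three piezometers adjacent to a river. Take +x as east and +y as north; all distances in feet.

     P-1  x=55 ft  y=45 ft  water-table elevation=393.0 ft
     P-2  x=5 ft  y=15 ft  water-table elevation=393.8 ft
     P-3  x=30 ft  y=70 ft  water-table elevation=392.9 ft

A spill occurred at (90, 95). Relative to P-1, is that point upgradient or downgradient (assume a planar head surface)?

With h = a·x + b·y + c and P-1 as origin, the differences give:
  (-50)·a + (-30)·b = +0.8
  (-25)·a + 25·b = -0.1
Eliminate b (×25 and ×(-30), subtract): -2000·a = 17.00 → a = ∂h/∂x = -0.008500
Back-substitute: b = ∂h/∂y = -0.01250.
Head at (90, 95) = 393.0 + (-0.008500)·(35) + (-0.01250)·(50) = 392.08 ft.
That is lower than the 393.0 ft at P-1, so the point is downgradient.

downgradient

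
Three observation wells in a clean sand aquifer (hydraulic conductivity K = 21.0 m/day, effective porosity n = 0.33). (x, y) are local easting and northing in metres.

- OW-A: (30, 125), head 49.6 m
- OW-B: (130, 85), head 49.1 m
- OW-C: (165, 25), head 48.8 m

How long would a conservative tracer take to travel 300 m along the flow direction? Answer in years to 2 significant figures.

Differences from OW-A: to OW-B (Δx, Δy, Δh) = (100, -40, -0.5); to OW-C = (135, -100, -0.8).
Determinant of the coordinate differences = 100·(-100) − 135·(-40) = -4600.
∂h/∂x = [(-0.5)·(-100) − (-0.8)·(-40)] / -4600 = -0.003913
∂h/∂y = [100·(-0.8) − 135·(-0.5)] / -4600 = +0.002717
|∇h| = √(-0.003913² + 0.002717²) = 0.004764
Seepage velocity v = K·i/n = 21.0 × 0.004764 / 0.33 = 0.3032 m/day.
t = 300 / 0.3032 = 989.4 days = 2.71 years.

2.7 years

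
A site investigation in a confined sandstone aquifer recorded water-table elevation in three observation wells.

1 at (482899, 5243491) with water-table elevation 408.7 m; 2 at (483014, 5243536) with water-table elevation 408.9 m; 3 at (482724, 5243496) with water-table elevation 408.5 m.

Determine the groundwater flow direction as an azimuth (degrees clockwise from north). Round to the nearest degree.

220°

Differences from 1: to 2 (Δx, Δy, Δh) = (115, 45, +0.2); to 3 = (-175, 5, -0.2).
Solve a·Δx + b·Δy = Δh: det = 115·5 − (-175)·45 = 8450.
∂h/∂x = [(+0.2)·5 − (-0.2)·45] / 8450 = +0.001183
∂h/∂y = [115·(-0.2) − (-175)·(+0.2)] / 8450 = +0.001420
Flow direction (−∇h) has components (-0.001183 E, -0.001420 N).
Azimuth = atan2(E, N) = atan2(-0.001183, -0.001420) = 219.8° ≈ 220°.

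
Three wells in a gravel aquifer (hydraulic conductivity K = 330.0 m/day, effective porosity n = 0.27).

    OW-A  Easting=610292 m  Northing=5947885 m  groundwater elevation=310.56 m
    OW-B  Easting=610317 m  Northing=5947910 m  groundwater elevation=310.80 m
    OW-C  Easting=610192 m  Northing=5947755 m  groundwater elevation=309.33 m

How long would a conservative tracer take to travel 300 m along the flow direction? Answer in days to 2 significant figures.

Differences from OW-A: to OW-B (Δx, Δy, Δh) = (25, 25, +0.24); to OW-C = (-100, -130, -1.23).
Determinant of the coordinate differences = 25·(-130) − (-100)·25 = -750.
∂h/∂x = [(+0.24)·(-130) − (-1.23)·25] / -750 = +0.0006000
∂h/∂y = [25·(-1.23) − (-100)·(+0.24)] / -750 = +0.009000
|∇h| = √(0.0006000² + 0.009000²) = 0.00902
Seepage velocity v = K·i/n = 330.0 × 0.00902 / 0.27 = 11.02 m/day.
t = 300 / 11.02 = 27.22 days.

27 days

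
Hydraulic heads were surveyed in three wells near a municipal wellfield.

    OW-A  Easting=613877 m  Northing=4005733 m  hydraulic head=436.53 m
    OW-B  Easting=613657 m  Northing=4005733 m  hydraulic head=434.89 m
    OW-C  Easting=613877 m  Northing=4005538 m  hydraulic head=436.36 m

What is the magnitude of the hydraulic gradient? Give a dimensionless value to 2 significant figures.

∂h/∂x = (434.89 − 436.53) / (613657 − 613877) = +0.007455
∂h/∂y = (436.36 − 436.53) / (4005538 − 4005733) = +0.0008718
|∇h| = √(0.007455² + 0.0008718²) = 0.007506

0.0075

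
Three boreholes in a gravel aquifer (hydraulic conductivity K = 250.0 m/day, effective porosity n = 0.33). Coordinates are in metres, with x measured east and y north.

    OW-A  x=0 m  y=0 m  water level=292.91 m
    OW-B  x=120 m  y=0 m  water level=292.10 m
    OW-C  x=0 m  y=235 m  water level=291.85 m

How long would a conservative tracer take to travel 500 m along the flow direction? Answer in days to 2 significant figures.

∂h/∂x = (292.10 − 292.91) / (120 − 0) = -0.006750
∂h/∂y = (291.85 − 292.91) / (235 − 0) = -0.004511
|∇h| = √(-0.006750² + -0.004511²) = 0.008119
Seepage velocity v = K·i/n = 250.0 × 0.008119 / 0.33 = 6.151 m/day.
t = 500 / 6.151 = 81.29 days.

81 days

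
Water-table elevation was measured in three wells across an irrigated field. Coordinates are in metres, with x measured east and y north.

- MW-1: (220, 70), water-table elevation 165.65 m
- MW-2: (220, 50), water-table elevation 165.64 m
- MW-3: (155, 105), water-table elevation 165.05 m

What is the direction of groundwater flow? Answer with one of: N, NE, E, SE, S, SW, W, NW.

Differences from MW-1: to MW-2 (Δx, Δy, Δh) = (0, -20, -0.01); to MW-3 = (-65, 35, -0.60).
Solve a·Δx + b·Δy = Δh: det = 0·35 − (-65)·(-20) = -1300.
∂h/∂x = [(-0.01)·35 − (-0.60)·(-20)] / -1300 = +0.009500
∂h/∂y = [0·(-0.60) − (-65)·(-0.01)] / -1300 = +0.0005000
Flow = −∇h = (-0.009500 east, -0.0005000 north), which points west.

W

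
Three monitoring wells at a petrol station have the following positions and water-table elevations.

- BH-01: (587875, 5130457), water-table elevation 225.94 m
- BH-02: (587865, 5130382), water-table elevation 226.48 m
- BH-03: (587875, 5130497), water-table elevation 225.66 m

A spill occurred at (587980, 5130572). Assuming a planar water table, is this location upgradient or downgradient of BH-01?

Differences from BH-01: to BH-02 (Δx, Δy, Δh) = (-10, -75, +0.54); to BH-03 = (0, 40, -0.28).
Solve a·Δx + b·Δy = Δh: det = (-10)·40 − 0·(-75) = -400.
∂h/∂x = [(+0.54)·40 − (-0.28)·(-75)] / -400 = -0.001500
∂h/∂y = [(-10)·(-0.28) − 0·(+0.54)] / -400 = -0.007000
Head at (587980, 5130572) = 225.94 + (-0.001500)·(105) + (-0.007000)·(115) = 224.98 m.
That is lower than the 225.94 m at BH-01, so the point is downgradient.

downgradient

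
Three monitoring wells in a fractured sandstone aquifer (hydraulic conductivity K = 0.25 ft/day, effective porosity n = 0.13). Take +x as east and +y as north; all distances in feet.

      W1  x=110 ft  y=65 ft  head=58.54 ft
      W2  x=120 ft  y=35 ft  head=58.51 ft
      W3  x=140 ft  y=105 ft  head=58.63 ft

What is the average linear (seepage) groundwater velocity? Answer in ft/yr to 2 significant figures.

1.3 ft/yr

With h = a·x + b·y + c and W1 as origin, the differences give:
  10·a + (-30)·b = -0.03
  30·a + 40·b = +0.09
Eliminate b (×40 and ×(-30), subtract): 1300·a = 1.500 → a = ∂h/∂x = +0.001154
Back-substitute: b = ∂h/∂y = +0.001385.
|∇h| = √(0.001154² + 0.001385²) = 0.001803
Seepage velocity v = K·i/n = 0.25 × 0.001803 / 0.13 = 0.003467 ft/day = 1.266 ft/yr.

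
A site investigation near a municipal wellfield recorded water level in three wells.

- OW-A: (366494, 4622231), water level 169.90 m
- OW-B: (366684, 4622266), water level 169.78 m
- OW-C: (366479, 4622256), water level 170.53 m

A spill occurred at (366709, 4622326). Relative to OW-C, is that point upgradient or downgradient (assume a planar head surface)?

Differences from OW-A: to OW-B (Δx, Δy, Δh) = (190, 35, -0.12); to OW-C = (-15, 25, +0.63).
Determinant of the coordinate differences = 190·25 − (-15)·35 = 5275.
∂h/∂x = [(-0.12)·25 − (+0.63)·35] / 5275 = -0.004749
∂h/∂y = [190·(+0.63) − (-15)·(-0.12)] / 5275 = +0.02235
Head at (366709, 4622326) = 169.90 + (-0.004749)·(215) + (+0.02235)·(95) = 171.00 m.
That is higher than the 170.53 m at OW-C, so the point is upgradient.

upgradient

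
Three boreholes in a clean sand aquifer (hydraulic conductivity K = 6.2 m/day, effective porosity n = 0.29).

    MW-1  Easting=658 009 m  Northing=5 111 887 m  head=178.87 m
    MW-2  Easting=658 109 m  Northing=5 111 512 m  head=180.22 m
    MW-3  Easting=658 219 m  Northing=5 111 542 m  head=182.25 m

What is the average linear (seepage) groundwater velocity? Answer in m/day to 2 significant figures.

Differences from MW-1: to MW-2 (Δx, Δy, Δh) = (100, -375, +1.35); to MW-3 = (210, -345, +3.38).
Solve a·Δx + b·Δy = Δh: det = 100·(-345) − 210·(-375) = 44250.
∂h/∂x = [(+1.35)·(-345) − (+3.38)·(-375)] / 44250 = +0.01812
∂h/∂y = [100·(+3.38) − 210·(+1.35)] / 44250 = +0.001232
|∇h| = √(0.01812² + 0.001232²) = 0.01816
Seepage velocity v = K·i/n = 6.2 × 0.01816 / 0.29 = 0.3882 m/day.

0.39 m/day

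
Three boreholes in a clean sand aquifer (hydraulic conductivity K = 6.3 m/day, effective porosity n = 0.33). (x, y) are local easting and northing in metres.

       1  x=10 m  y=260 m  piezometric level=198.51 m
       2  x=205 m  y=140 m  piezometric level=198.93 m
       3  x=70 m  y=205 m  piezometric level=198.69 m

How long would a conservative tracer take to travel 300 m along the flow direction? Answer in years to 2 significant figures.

15 years

Differences from 1: to 2 (Δx, Δy, Δh) = (195, -120, +0.42); to 3 = (60, -55, +0.18).
Determinant of the coordinate differences = 195·(-55) − 60·(-120) = -3525.
∂h/∂x = [(+0.42)·(-55) − (+0.18)·(-120)] / -3525 = +0.0004255
∂h/∂y = [195·(+0.18) − 60·(+0.42)] / -3525 = -0.002809
|∇h| = √(0.0004255² + -0.002809²) = 0.002841
Seepage velocity v = K·i/n = 6.3 × 0.002841 / 0.33 = 0.05424 m/day.
t = 300 / 0.05424 = 5531 days = 15.1 years.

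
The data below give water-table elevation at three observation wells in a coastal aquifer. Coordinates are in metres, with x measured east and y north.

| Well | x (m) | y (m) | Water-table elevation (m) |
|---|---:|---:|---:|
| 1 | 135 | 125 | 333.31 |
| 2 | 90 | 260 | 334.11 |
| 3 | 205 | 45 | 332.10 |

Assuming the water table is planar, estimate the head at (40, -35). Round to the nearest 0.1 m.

334.9 m

Differences from 1: to 2 (Δx, Δy, Δh) = (-45, 135, +0.80); to 3 = (70, -80, -1.21).
Determinant of the coordinate differences = (-45)·(-80) − 70·135 = -5850.
∂h/∂x = [(+0.80)·(-80) − (-1.21)·135] / -5850 = -0.01698
∂h/∂y = [(-45)·(-1.21) − 70·(+0.80)] / -5850 = +0.0002650
h(40, -35) = 333.31 + (-0.01698)·(-95) + (+0.0002650)·(-160) = 333.31 +1.613 -0.042 = 334.881 m.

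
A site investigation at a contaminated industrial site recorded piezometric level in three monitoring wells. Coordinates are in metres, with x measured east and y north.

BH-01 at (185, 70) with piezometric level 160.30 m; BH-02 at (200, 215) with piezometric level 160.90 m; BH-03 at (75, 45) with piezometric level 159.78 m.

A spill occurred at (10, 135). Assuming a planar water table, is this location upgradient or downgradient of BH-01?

downgradient

Differences from BH-01: to BH-02 (Δx, Δy, Δh) = (15, 145, +0.60); to BH-03 = (-110, -25, -0.52).
Determinant of the coordinate differences = 15·(-25) − (-110)·145 = 15575.
∂h/∂x = [(+0.60)·(-25) − (-0.52)·145] / 15575 = +0.003878
∂h/∂y = [15·(-0.52) − (-110)·(+0.60)] / 15575 = +0.003737
Head at (10, 135) = 160.30 + (+0.003878)·(-175) + (+0.003737)·(65) = 159.86 m.
That is lower than the 160.30 m at BH-01, so the point is downgradient.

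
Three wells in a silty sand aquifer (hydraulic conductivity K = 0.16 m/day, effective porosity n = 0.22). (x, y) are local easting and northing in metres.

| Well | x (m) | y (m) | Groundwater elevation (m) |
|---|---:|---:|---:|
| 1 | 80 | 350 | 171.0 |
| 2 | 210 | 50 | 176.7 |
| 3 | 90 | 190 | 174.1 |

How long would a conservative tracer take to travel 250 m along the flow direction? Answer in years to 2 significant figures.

48 years

Differences from 1: to 2 (Δx, Δy, Δh) = (130, -300, +5.7); to 3 = (10, -160, +3.1).
Solve a·Δx + b·Δy = Δh: det = 130·(-160) − 10·(-300) = -17800.
∂h/∂x = [(+5.7)·(-160) − (+3.1)·(-300)] / -17800 = -0.001011
∂h/∂y = [130·(+3.1) − 10·(+5.7)] / -17800 = -0.01944
|∇h| = √(-0.001011² + -0.01944²) = 0.01947
Seepage velocity v = K·i/n = 0.16 × 0.01947 / 0.22 = 0.01416 m/day.
t = 250 / 0.01416 = 1.766e+04 days = 48.4 years.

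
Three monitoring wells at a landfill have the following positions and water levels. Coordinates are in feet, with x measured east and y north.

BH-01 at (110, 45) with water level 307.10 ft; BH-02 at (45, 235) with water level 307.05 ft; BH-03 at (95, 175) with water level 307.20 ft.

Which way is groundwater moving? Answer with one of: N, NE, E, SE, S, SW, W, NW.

Taking BH-01 as reference: BH-02−BH-01 = (-65, 190, -0.05); BH-03−BH-01 = (-15, 130, +0.10).
Determinant of the coordinate differences = (-65)·130 − (-15)·190 = -5600.
∂h/∂x = [(-0.05)·130 − (+0.10)·190] / -5600 = +0.004554
∂h/∂y = [(-65)·(+0.10) − (-15)·(-0.05)] / -5600 = +0.001295
Flow = −∇h = (-0.004554 east, -0.001295 north), which points west.

W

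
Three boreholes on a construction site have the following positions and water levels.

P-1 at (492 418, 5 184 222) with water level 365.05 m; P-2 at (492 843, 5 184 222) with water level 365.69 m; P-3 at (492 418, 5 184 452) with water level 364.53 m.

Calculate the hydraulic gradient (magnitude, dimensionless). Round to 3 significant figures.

∂h/∂x = (365.69 − 365.05) / (492843 − 492418) = +0.001506
∂h/∂y = (364.53 − 365.05) / (5184452 − 5184222) = -0.002261
|∇h| = √(0.001506² + -0.002261²) = 0.002717

0.00272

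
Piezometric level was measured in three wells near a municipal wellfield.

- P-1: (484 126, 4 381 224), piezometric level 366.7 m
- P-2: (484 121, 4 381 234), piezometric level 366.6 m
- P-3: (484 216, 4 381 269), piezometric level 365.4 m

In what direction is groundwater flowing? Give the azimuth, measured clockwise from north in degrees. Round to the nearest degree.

029°

Three-point gradient (reference P-1): Δ to P-2 = (-5, 10, -0.1), Δ to P-3 = (90, 45, -1.3).
∂h/∂x = -0.007556, ∂h/∂y = -0.01378 (det = -1125).
Flow direction (−∇h) has components (+0.007556 E, +0.01378 N).
Azimuth = atan2(E, N) = atan2(+0.007556, +0.01378) = 28.7° ≈ 029°.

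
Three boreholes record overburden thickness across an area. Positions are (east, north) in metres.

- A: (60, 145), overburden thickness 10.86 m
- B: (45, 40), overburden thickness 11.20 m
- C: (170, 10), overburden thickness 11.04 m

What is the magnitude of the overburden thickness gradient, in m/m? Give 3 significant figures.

With d = a·x + b·y + c and A as origin, the differences give:
  (-15)·a + (-105)·b = +0.34
  110·a + (-135)·b = +0.18
Eliminate b (×(-135) and ×(-105), subtract): 13575·a = -27.000 → a = ∂d/∂x = -0.001989
Back-substitute: b = ∂d/∂y = -0.002954.
|∇f| = √(-0.001989² + -0.002954²) = 0.003561 m/m

0.00356 m/m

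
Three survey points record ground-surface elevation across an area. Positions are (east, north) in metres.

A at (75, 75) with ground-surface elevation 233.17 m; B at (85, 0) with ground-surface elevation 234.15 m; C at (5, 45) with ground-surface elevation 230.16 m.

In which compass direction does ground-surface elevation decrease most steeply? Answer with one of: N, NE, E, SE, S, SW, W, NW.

W

With z = a·x + b·y + c and A as origin, the differences give:
  10·a + (-75)·b = +0.98
  (-70)·a + (-30)·b = -3.01
Eliminate b (×(-30) and ×(-75), subtract): -5550·a = -255.150 → a = ∂z/∂x = +0.04597
Back-substitute: b = ∂z/∂y = -0.006937.
Steepest decrease is along −∇f = (-0.04597 E, +0.006937 N) → west.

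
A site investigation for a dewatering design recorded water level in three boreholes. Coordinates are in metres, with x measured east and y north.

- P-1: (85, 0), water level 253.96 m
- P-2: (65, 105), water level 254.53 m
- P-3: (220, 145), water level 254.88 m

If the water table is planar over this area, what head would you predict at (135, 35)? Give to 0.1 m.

Differences from P-1: to P-2 (Δx, Δy, Δh) = (-20, 105, +0.57); to P-3 = (135, 145, +0.92).
Solve a·Δx + b·Δy = Δh: det = (-20)·145 − 135·105 = -17075.
∂h/∂x = [(+0.57)·145 − (+0.92)·105] / -17075 = +0.0008170
∂h/∂y = [(-20)·(+0.92) − 135·(+0.57)] / -17075 = +0.005584
h(135, 35) = 253.96 + (+0.0008170)·(50) + (+0.005584)·(35) = 253.96 +0.041 +0.195 = 254.196 m.

254.2 m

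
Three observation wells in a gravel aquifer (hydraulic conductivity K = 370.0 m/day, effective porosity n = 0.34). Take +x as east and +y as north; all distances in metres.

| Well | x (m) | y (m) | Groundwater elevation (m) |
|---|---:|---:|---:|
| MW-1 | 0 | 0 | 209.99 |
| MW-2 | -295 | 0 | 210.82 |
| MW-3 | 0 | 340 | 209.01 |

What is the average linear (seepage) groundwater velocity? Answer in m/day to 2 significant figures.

4.4 m/day

∂h/∂x = (210.82 − 209.99) / (-295 − 0) = -0.002814
∂h/∂y = (209.01 − 209.99) / (340 − 0) = -0.002882
|∇h| = √(-0.002814² + -0.002882²) = 0.004028
Seepage velocity v = K·i/n = 370.0 × 0.004028 / 0.34 = 4.383 m/day.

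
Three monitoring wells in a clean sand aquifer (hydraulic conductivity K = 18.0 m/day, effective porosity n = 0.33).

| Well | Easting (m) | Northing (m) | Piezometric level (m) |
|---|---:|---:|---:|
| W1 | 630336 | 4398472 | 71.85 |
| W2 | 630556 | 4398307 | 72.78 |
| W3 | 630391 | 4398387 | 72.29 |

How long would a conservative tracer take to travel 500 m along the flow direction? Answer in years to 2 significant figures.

Differences from W1: to W2 (Δx, Δy, Δh) = (220, -165, +0.93); to W3 = (55, -85, +0.44).
Determinant of the coordinate differences = 220·(-85) − 55·(-165) = -9625.
∂h/∂x = [(+0.93)·(-85) − (+0.44)·(-165)] / -9625 = +0.0006701
∂h/∂y = [220·(+0.44) − 55·(+0.93)] / -9625 = -0.004743
|∇h| = √(0.0006701² + -0.004743²) = 0.00479
Seepage velocity v = K·i/n = 18.0 × 0.00479 / 0.33 = 0.2613 m/day.
t = 500 / 0.2613 = 1914 days = 5.24 years.

5.2 years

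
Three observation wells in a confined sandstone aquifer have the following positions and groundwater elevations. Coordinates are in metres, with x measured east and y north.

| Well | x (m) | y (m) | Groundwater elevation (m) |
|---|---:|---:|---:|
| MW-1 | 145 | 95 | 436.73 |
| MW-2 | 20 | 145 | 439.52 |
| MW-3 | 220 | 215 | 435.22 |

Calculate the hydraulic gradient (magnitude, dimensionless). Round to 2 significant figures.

Taking MW-1 as reference: MW-2−MW-1 = (-125, 50, +2.79); MW-3−MW-1 = (75, 120, -1.51).
Solve a·Δx + b·Δy = Δh: det = (-125)·120 − 75·50 = -18750.
∂h/∂x = [(+2.79)·120 − (-1.51)·50] / -18750 = -0.02188
∂h/∂y = [(-125)·(-1.51) − 75·(+2.79)] / -18750 = +0.001093
|∇h| = √(-0.02188² + 0.001093²) = 0.02191

0.022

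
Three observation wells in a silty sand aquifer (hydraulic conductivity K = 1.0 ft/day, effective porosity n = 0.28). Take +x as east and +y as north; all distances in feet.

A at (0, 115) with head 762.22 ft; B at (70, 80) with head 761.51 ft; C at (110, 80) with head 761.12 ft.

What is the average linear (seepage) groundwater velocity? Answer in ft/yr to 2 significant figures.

Taking A as reference: B−A = (70, -35, -0.71); C−A = (110, -35, -1.10).
Solve a·Δx + b·Δy = Δh: det = 70·(-35) − 110·(-35) = 1400.
∂h/∂x = [(-0.71)·(-35) − (-1.10)·(-35)] / 1400 = -0.009750
∂h/∂y = [70·(-1.10) − 110·(-0.71)] / 1400 = +0.0007857
|∇h| = √(-0.009750² + 0.0007857²) = 0.009782
Seepage velocity v = K·i/n = 1.0 × 0.009782 / 0.28 = 0.03494 ft/day = 12.76 ft/yr.

13 ft/yr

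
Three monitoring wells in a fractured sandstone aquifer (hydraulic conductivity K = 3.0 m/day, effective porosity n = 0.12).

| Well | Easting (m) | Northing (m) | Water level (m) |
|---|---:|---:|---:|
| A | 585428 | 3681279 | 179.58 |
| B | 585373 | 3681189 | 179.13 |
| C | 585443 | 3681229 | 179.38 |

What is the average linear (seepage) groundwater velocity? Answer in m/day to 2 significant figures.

Differences from A: to B (Δx, Δy, Δh) = (-55, -90, -0.45); to C = (15, -50, -0.20).
Determinant of the coordinate differences = (-55)·(-50) − 15·(-90) = 4100.
∂h/∂x = [(-0.45)·(-50) − (-0.20)·(-90)] / 4100 = +0.001098
∂h/∂y = [(-55)·(-0.20) − 15·(-0.45)] / 4100 = +0.004329
|∇h| = √(0.001098² + 0.004329²) = 0.004466
Seepage velocity v = K·i/n = 3.0 × 0.004466 / 0.12 = 0.1116 m/day.

0.11 m/day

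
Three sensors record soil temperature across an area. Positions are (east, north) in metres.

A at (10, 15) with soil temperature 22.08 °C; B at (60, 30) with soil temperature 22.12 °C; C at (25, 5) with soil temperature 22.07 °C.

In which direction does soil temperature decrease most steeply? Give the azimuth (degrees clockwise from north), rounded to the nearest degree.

193°

With T = a·x + b·y + c and A as origin, the differences give:
  50·a + 15·b = +0.04
  15·a + (-10)·b = -0.01
Eliminate b (×(-10) and ×15, subtract): -725·a = -0.250 → a = ∂T/∂x = +0.0003448
Back-substitute: b = ∂T/∂y = +0.001517.
Steepest decrease is along −∇f: components (-0.0003448 E, -0.001517 N).
Azimuth = atan2(-0.0003448, -0.001517) = 192.8° ≈ 193°.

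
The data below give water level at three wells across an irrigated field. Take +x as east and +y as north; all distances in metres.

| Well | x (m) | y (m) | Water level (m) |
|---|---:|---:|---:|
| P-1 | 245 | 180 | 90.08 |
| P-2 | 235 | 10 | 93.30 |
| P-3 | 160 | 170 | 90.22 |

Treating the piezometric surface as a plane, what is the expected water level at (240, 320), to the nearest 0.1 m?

Three-point gradient (reference P-1): Δ to P-2 = (-10, -170, +3.22), Δ to P-3 = (-85, -10, +0.14).
∂h/∂x = +0.0005854, ∂h/∂y = -0.01898 (det = -14350).
h(240, 320) = 90.08 + (+0.0005854)·(-5) + (-0.01898)·(140) = 90.08 -0.003 -2.657 = 87.420 m.

87.4 m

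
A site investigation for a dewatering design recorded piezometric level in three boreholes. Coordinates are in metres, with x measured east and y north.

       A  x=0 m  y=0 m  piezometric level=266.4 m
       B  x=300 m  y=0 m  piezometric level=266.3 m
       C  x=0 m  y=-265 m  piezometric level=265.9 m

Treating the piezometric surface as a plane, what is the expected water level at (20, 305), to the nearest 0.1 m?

∂h/∂x = (266.3 − 266.4) / (300 − 0) = -0.0003333
∂h/∂y = (265.9 − 266.4) / (-265 − 0) = +0.001887
h(20, 305) = 266.4 + (-0.0003333)·(20) + (+0.001887)·(305) = 266.4 -0.007 +0.575 = 266.969 m.

267.0 m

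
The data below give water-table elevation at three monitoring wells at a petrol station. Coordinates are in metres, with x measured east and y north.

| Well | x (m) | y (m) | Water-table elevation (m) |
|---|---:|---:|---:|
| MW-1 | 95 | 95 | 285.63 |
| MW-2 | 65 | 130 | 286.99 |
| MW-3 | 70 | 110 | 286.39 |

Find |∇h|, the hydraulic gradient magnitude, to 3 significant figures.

0.0301

Taking MW-1 as reference: MW-2−MW-1 = (-30, 35, +1.36); MW-3−MW-1 = (-25, 15, +0.76).
Determinant of the coordinate differences = (-30)·15 − (-25)·35 = 425.
∂h/∂x = [(+1.36)·15 − (+0.76)·35] / 425 = -0.01459
∂h/∂y = [(-30)·(+0.76) − (-25)·(+1.36)] / 425 = +0.02635
|∇h| = √(-0.01459² + 0.02635²) = 0.03012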